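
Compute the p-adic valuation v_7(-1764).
v_7(-1764) = 2

v_7(n) is the largest exponent k such that 7^k divides n. Factor out: -1764 = -7^2 · 36. (Sign doesn't affect v_p.) So v_7(-1764) = 2.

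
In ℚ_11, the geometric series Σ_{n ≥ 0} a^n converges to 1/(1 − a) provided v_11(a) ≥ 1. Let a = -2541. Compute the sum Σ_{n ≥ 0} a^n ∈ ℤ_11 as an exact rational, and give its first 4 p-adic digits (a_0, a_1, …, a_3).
Σ a^n = 1/(1 − a) = 1/2542;  first 4 digits = (1, 0, 1, 9)

v_11(a) = 2 ≥ 1, so the series converges in ℤ_11 to 1/(1 − a) = 1/(1 − (-2541)) = 1/2542. Expand this rational in ℤ_11: compute digits iteratively via d_i = x_i mod 11, x_{i+1} = (x_i − d_i)/11. The first 4 digits are (1, 0, 1, 9).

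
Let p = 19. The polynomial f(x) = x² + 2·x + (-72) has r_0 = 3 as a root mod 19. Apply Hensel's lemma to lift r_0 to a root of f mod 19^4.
r_3 = 55559 (mod 130321)

Hensel: r_{i+1} = r_i − f(r_i)·(f′(r_i))^{-1} mod 19^{i+2}, f′(x) = 2x + 2. Iterate:
  r_0 = 3 (mod 19)
  r_1 = 326 (mod 361)
  r_2 = 687 (mod 6859)
  r_3 = 55559 (mod 130321)
Final: r = 55559 satisfies f(r) ≡ 0 mod 19^4.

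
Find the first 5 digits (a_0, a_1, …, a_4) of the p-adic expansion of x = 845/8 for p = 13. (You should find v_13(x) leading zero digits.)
(a_0, …, a_4) = (0, 0, 12, 4, 11)

v_13(845/8) = 2, so a_0 = ... = a_1 = 0. Factor out: x = 13^2 · u with u = 5/8 a unit in ℤ_13. Expand u iteratively via a_{v+i} = u_i mod 13, u_{i+1} = (u_i − a_{v+i})/13:
  u_0 = 5/8;  a_2 = 12;  u_1 = (u_0 − 12)/13 = -7/8
  u_1 = -7/8;  a_3 = 4;  u_2 = (u_1 − 4)/13 = -3/8
  u_2 = -3/8;  a_4 = 11;  u_3 = (u_2 − 11)/13 = -7/8
Digits: (0, 0, 12, 4, 11).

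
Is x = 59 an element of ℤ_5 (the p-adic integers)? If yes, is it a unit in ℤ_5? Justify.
x ∈ ℤ_5^× (unit); v_5(x) = 0

ℤ_5 = {x ∈ ℚ_5 : v_5(x) ≥ 0} and ℤ_5^× = {x ∈ ℤ_5 : v_5(x) = 0}. Here v_5(59) = v_5(num) − v_5(den) = 0; compare against these criteria.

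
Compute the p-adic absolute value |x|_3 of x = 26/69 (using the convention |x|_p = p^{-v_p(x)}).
|26/69|_3 = 3

Step 1 — compute v_3(x) by factoring powers of 3 out of the numerator and denominator: v_3(26/69) = -1. Step 2 — apply |x|_p = p^{-v_p(x)} = 3^{1} = 3.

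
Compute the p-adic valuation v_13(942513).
v_13(942513) = 4

v_13(n) is the largest exponent k such that 13^k divides n. Factor out: 942513 = 13^4 · 33. (Sign doesn't affect v_p.) So v_13(942513) = 4.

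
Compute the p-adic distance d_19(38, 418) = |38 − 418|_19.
d_19(38, 418) = 1/19

Step 1 — x − y = 38 − 418 = -380. Step 2 — v_19(-380) = 1 (factor: -380 = −(19^1 · 20); the sign does not affect v_p). Step 3 — |x − y|_19 = 19^{-1} = 1/19.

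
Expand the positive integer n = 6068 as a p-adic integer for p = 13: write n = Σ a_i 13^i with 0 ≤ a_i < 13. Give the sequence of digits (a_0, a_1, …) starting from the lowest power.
(a_0, a_1, …) = (10, 11, 9, 2)

Repeated division by 13 gives the digits low-to-high: 6068 = 10 + 11·13^1 + 9·13^2 + 2·13^3. Digit sequence: (10, 11, 9, 2).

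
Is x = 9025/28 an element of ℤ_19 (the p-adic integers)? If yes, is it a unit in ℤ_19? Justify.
x ∈ ℤ_19 but not a unit; v_19(x) = 2 > 0

ℤ_19 = {x ∈ ℚ_19 : v_19(x) ≥ 0} and ℤ_19^× = {x ∈ ℤ_19 : v_19(x) = 0}. Here v_19(9025/28) = v_19(num) − v_19(den) = 2; compare against these criteria.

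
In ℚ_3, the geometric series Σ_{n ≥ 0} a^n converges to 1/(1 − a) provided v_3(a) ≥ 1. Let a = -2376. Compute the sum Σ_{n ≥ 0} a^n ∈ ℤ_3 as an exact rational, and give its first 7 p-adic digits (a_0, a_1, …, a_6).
Σ a^n = 1/(1 − a) = 1/2377;  first 7 digits = (1, 0, 0, 2, 0, 2, 0)

v_3(a) = 3 ≥ 1, so the series converges in ℤ_3 to 1/(1 − a) = 1/(1 − (-2376)) = 1/2377. Expand this rational in ℤ_3: compute digits iteratively via d_i = x_i mod 3, x_{i+1} = (x_i − d_i)/3. The first 7 digits are (1, 0, 0, 2, 0, 2, 0).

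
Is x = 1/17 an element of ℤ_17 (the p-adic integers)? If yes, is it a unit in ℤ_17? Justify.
x ∉ ℤ_17 (v_17(x) = -1 < 0)

ℤ_17 = {x ∈ ℚ_17 : v_17(x) ≥ 0} and ℤ_17^× = {x ∈ ℤ_17 : v_17(x) = 0}. Here v_17(1/17) = v_17(num) − v_17(den) = -1; compare against these criteria.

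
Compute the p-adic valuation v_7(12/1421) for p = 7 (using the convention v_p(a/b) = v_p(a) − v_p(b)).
v_7(12/1421) = -2

Factor powers of 7 from the numerator and denominator of the reduced fraction: 12 = 7^0 · 12 and 1421 = 7^2 · 29. Apply v_p(a/b) = v_p(a) − v_p(b): v_7(12/1421) = 0 − 2 = -2.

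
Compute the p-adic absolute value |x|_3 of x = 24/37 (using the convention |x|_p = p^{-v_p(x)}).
|24/37|_3 = 1/3

Step 1 — compute v_3(x) by factoring powers of 3 out of the numerator and denominator: v_3(24/37) = 1. Step 2 — apply |x|_p = p^{-v_p(x)} = 3^{-1} = 1/3.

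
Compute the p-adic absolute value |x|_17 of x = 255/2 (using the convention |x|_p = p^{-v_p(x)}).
|255/2|_17 = 1/17

Step 1 — compute v_17(x) by factoring powers of 17 out of the numerator and denominator: v_17(255/2) = 1. Step 2 — apply |x|_p = p^{-v_p(x)} = 17^{-1} = 1/17.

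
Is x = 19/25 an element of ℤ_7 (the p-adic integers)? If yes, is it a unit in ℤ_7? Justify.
x ∈ ℤ_7^× (unit); v_7(x) = 0

ℤ_7 = {x ∈ ℚ_7 : v_7(x) ≥ 0} and ℤ_7^× = {x ∈ ℤ_7 : v_7(x) = 0}. Here v_7(19/25) = v_7(num) − v_7(den) = 0; compare against these criteria.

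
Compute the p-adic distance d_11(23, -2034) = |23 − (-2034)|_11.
d_11(23, -2034) = 1/121

Step 1 — x − y = 23 − (-2034) = 2057. Step 2 — v_11(2057) = 2 (factor: 2057 = (11^2 · 17); the sign does not affect v_p). Step 3 — |x − y|_11 = 11^{-2} = 1/121.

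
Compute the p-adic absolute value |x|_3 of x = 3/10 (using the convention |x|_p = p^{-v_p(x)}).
|3/10|_3 = 1/3

Step 1 — compute v_3(x) by factoring powers of 3 out of the numerator and denominator: v_3(3/10) = 1. Step 2 — apply |x|_p = p^{-v_p(x)} = 3^{-1} = 1/3.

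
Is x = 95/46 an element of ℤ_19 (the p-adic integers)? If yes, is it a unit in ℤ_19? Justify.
x ∈ ℤ_19 but not a unit; v_19(x) = 1 > 0

ℤ_19 = {x ∈ ℚ_19 : v_19(x) ≥ 0} and ℤ_19^× = {x ∈ ℤ_19 : v_19(x) = 0}. Here v_19(95/46) = v_19(num) − v_19(den) = 1; compare against these criteria.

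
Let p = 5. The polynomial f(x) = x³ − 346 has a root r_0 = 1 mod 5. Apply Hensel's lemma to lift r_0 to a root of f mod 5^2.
r_1 = 16 (mod 25)

Hensel: r_{i+1} = r_i − f(r_i)/f′(r_i) mod 5^{i+2}, where f′(x) = 3x². Iterate:
  r_0 = 1 (mod 5)
  r_1 = 16 (mod 25)
Final: r = 16 with f(r) ≡ 0 mod 5^2.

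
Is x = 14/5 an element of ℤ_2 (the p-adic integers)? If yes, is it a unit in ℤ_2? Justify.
x ∈ ℤ_2 but not a unit; v_2(x) = 1 > 0

ℤ_2 = {x ∈ ℚ_2 : v_2(x) ≥ 0} and ℤ_2^× = {x ∈ ℤ_2 : v_2(x) = 0}. Here v_2(14/5) = v_2(num) − v_2(den) = 1; compare against these criteria.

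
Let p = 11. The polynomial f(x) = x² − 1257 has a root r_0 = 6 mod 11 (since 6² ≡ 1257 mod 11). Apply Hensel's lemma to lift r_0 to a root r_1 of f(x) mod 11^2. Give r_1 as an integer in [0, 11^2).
r_1 = 17 (mod 121)

Hensel's recurrence: r_{i+1} = r_i − f(r_i)·(f′(r_i))^{-1} mod 11^{i+2}, with f′(x) = 2x. Iterate:
  r_0 = 6 (mod 11)
  r_1 = 17 (mod 121)
Final: r_1 = 17, and one checks f(r_1) ≡ 0 mod 11^2.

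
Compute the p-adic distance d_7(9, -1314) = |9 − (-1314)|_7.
d_7(9, -1314) = 1/49

Step 1 — x − y = 9 − (-1314) = 1323. Step 2 — v_7(1323) = 2 (factor: 1323 = (7^2 · 27); the sign does not affect v_p). Step 3 — |x − y|_7 = 7^{-2} = 1/49.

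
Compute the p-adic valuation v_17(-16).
v_17(-16) = 0

v_17(n) is the largest exponent k such that 17^k divides n. Factor out: -16 = -17^0 · 16. (Sign doesn't affect v_p.) So v_17(-16) = 0.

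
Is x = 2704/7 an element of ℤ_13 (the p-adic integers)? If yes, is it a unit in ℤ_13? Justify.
x ∈ ℤ_13 but not a unit; v_13(x) = 2 > 0

ℤ_13 = {x ∈ ℚ_13 : v_13(x) ≥ 0} and ℤ_13^× = {x ∈ ℤ_13 : v_13(x) = 0}. Here v_13(2704/7) = v_13(num) − v_13(den) = 2; compare against these criteria.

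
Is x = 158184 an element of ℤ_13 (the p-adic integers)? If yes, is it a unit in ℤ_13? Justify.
x ∈ ℤ_13 but not a unit; v_13(x) = 3 > 0

ℤ_13 = {x ∈ ℚ_13 : v_13(x) ≥ 0} and ℤ_13^× = {x ∈ ℤ_13 : v_13(x) = 0}. Here v_13(158184) = v_13(num) − v_13(den) = 3; compare against these criteria.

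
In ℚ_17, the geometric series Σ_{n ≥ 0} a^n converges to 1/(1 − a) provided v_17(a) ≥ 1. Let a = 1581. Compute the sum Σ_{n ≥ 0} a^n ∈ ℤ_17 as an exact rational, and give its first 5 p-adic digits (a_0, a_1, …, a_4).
Σ a^n = 1/(1 − a) = -1/1580;  first 5 digits = (1, 8, 1, 1, 16)

v_17(a) = 1 ≥ 1, so the series converges in ℤ_17 to 1/(1 − a) = 1/(1 − 1581) = -1/1580. Expand this rational in ℤ_17: compute digits iteratively via d_i = x_i mod 17, x_{i+1} = (x_i − d_i)/17. The first 5 digits are (1, 8, 1, 1, 16).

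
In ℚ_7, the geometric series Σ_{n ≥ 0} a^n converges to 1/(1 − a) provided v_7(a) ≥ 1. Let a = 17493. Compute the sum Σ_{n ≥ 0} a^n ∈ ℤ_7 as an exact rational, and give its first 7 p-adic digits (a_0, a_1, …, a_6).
Σ a^n = 1/(1 − a) = -1/17492;  first 7 digits = (1, 0, 0, 2, 0, 1, 4)

v_7(a) = 3 ≥ 1, so the series converges in ℤ_7 to 1/(1 − a) = 1/(1 − 17493) = -1/17492. Expand this rational in ℤ_7: compute digits iteratively via d_i = x_i mod 7, x_{i+1} = (x_i − d_i)/7. The first 7 digits are (1, 0, 0, 2, 0, 1, 4).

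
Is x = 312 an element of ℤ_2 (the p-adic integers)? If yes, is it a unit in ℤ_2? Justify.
x ∈ ℤ_2 but not a unit; v_2(x) = 3 > 0

ℤ_2 = {x ∈ ℚ_2 : v_2(x) ≥ 0} and ℤ_2^× = {x ∈ ℤ_2 : v_2(x) = 0}. Here v_2(312) = v_2(num) − v_2(den) = 3; compare against these criteria.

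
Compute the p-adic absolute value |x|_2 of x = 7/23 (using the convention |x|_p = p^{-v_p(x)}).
|7/23|_2 = 1

Step 1 — compute v_2(x) by factoring powers of 2 out of the numerator and denominator: v_2(7/23) = 0. Step 2 — apply |x|_p = p^{-v_p(x)} = 2^{0} = 1.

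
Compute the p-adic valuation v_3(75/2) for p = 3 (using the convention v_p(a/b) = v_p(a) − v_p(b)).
v_3(75/2) = 1

Factor powers of 3 from the numerator and denominator of the reduced fraction: 75 = 3^1 · 25 and 2 = 3^0 · 2. Apply v_p(a/b) = v_p(a) − v_p(b): v_3(75/2) = 1 − 0 = 1.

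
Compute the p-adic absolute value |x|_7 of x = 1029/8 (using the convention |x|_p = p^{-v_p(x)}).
|1029/8|_7 = 1/343

Step 1 — compute v_7(x) by factoring powers of 7 out of the numerator and denominator: v_7(1029/8) = 3. Step 2 — apply |x|_p = p^{-v_p(x)} = 7^{-3} = 1/343.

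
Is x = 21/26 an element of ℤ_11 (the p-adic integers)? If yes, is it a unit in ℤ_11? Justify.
x ∈ ℤ_11^× (unit); v_11(x) = 0

ℤ_11 = {x ∈ ℚ_11 : v_11(x) ≥ 0} and ℤ_11^× = {x ∈ ℤ_11 : v_11(x) = 0}. Here v_11(21/26) = v_11(num) − v_11(den) = 0; compare against these criteria.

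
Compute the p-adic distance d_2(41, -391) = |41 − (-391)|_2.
d_2(41, -391) = 1/16

Step 1 — x − y = 41 − (-391) = 432. Step 2 — v_2(432) = 4 (factor: 432 = (2^4 · 27); the sign does not affect v_p). Step 3 — |x − y|_2 = 2^{-4} = 1/16.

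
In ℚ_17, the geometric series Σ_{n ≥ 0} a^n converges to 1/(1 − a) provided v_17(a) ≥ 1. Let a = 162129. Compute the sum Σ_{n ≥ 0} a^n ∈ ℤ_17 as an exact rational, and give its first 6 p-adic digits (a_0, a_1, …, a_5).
Σ a^n = 1/(1 − a) = -1/162128;  first 6 digits = (1, 0, 0, 16, 1, 0)

v_17(a) = 3 ≥ 1, so the series converges in ℤ_17 to 1/(1 − a) = 1/(1 − 162129) = -1/162128. Expand this rational in ℤ_17: compute digits iteratively via d_i = x_i mod 17, x_{i+1} = (x_i − d_i)/17. The first 6 digits are (1, 0, 0, 16, 1, 0).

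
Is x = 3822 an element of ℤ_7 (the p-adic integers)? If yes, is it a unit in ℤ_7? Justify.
x ∈ ℤ_7 but not a unit; v_7(x) = 2 > 0

ℤ_7 = {x ∈ ℚ_7 : v_7(x) ≥ 0} and ℤ_7^× = {x ∈ ℤ_7 : v_7(x) = 0}. Here v_7(3822) = v_7(num) − v_7(den) = 2; compare against these criteria.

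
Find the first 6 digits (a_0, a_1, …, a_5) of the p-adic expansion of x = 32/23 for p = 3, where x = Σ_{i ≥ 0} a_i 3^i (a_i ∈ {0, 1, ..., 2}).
(a_0, …, a_5) = (1, 0, 2, 0, 2, 2)

v_3(32/23) = 0 (numerator and denominator both coprime to 3), so x ∈ ℤ_3^×. Compute digits iteratively via a_i = x_i mod 3, x_{i+1} = (x_i − a_i)/3, with x_0 = x:
  x_0 = 32/23;  a_0 = 1;  x_1 = (x_0 − 1)/3 = 3/23
  x_1 = 3/23;  a_1 = 0;  x_2 = (x_1 − 0)/3 = 1/23
  x_2 = 1/23;  a_2 = 2;  x_3 = (x_2 − 2)/3 = -15/23
  x_3 = -15/23;  a_3 = 0;  x_4 = (x_3 − 0)/3 = -5/23
  x_4 = -5/23;  a_4 = 2;  x_5 = (x_4 − 2)/3 = -17/23
  x_5 = -17/23;  a_5 = 2;  x_6 = (x_5 − 2)/3 = -21/23
Digits: (1, 0, 2, 0, 2, 2).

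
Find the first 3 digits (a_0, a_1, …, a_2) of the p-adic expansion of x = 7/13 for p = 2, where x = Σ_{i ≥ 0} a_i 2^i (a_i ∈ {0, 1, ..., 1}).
(a_0, …, a_2) = (1, 1, 0)

v_2(7/13) = 0 (numerator and denominator both coprime to 2), so x ∈ ℤ_2^×. Compute digits iteratively via a_i = x_i mod 2, x_{i+1} = (x_i − a_i)/2, with x_0 = x:
  x_0 = 7/13;  a_0 = 1;  x_1 = (x_0 − 1)/2 = -3/13
  x_1 = -3/13;  a_1 = 1;  x_2 = (x_1 − 1)/2 = -8/13
  x_2 = -8/13;  a_2 = 0;  x_3 = (x_2 − 0)/2 = -4/13
Digits: (1, 1, 0).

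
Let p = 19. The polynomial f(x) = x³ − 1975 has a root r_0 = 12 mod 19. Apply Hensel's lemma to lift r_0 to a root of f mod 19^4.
r_3 = 56784 (mod 130321)

Hensel: r_{i+1} = r_i − f(r_i)/f′(r_i) mod 19^{i+2}, where f′(x) = 3x². Iterate:
  r_0 = 12 (mod 19)
  r_1 = 107 (mod 361)
  r_2 = 1912 (mod 6859)
  r_3 = 56784 (mod 130321)
Final: r = 56784 with f(r) ≡ 0 mod 19^4.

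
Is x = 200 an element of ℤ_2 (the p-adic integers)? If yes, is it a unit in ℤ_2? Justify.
x ∈ ℤ_2 but not a unit; v_2(x) = 3 > 0

ℤ_2 = {x ∈ ℚ_2 : v_2(x) ≥ 0} and ℤ_2^× = {x ∈ ℤ_2 : v_2(x) = 0}. Here v_2(200) = v_2(num) − v_2(den) = 3; compare against these criteria.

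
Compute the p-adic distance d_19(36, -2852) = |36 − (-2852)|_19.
d_19(36, -2852) = 1/361

Step 1 — x − y = 36 − (-2852) = 2888. Step 2 — v_19(2888) = 2 (factor: 2888 = (19^2 · 8); the sign does not affect v_p). Step 3 — |x − y|_19 = 19^{-2} = 1/361.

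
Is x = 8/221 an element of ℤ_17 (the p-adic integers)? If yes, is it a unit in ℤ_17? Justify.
x ∉ ℤ_17 (v_17(x) = -1 < 0)

ℤ_17 = {x ∈ ℚ_17 : v_17(x) ≥ 0} and ℤ_17^× = {x ∈ ℤ_17 : v_17(x) = 0}. Here v_17(8/221) = v_17(num) − v_17(den) = -1; compare against these criteria.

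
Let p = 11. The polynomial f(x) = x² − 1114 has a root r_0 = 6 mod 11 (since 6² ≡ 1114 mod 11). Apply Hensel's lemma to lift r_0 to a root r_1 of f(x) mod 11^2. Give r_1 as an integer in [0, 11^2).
r_1 = 116 (mod 121)

Hensel's recurrence: r_{i+1} = r_i − f(r_i)·(f′(r_i))^{-1} mod 11^{i+2}, with f′(x) = 2x. Iterate:
  r_0 = 6 (mod 11)
  r_1 = 116 (mod 121)
Final: r_1 = 116, and one checks f(r_1) ≡ 0 mod 11^2.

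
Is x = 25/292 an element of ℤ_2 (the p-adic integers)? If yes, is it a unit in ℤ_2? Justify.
x ∉ ℤ_2 (v_2(x) = -2 < 0)

ℤ_2 = {x ∈ ℚ_2 : v_2(x) ≥ 0} and ℤ_2^× = {x ∈ ℤ_2 : v_2(x) = 0}. Here v_2(25/292) = v_2(num) − v_2(den) = -2; compare against these criteria.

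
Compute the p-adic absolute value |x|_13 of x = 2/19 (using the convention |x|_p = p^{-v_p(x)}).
|2/19|_13 = 1

Step 1 — compute v_13(x) by factoring powers of 13 out of the numerator and denominator: v_13(2/19) = 0. Step 2 — apply |x|_p = p^{-v_p(x)} = 13^{0} = 1.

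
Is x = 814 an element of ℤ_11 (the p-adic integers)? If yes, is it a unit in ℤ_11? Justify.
x ∈ ℤ_11 but not a unit; v_11(x) = 1 > 0

ℤ_11 = {x ∈ ℚ_11 : v_11(x) ≥ 0} and ℤ_11^× = {x ∈ ℤ_11 : v_11(x) = 0}. Here v_11(814) = v_11(num) − v_11(den) = 1; compare against these criteria.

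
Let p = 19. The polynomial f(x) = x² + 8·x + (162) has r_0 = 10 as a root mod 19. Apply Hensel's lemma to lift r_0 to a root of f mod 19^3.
r_2 = 1416 (mod 6859)

Hensel: r_{i+1} = r_i − f(r_i)·(f′(r_i))^{-1} mod 19^{i+2}, f′(x) = 2x + 8. Iterate:
  r_0 = 10 (mod 19)
  r_1 = 333 (mod 361)
  r_2 = 1416 (mod 6859)
Final: r = 1416 satisfies f(r) ≡ 0 mod 19^3.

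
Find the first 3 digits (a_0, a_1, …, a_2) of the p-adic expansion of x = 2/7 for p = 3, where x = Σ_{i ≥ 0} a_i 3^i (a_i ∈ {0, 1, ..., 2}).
(a_0, …, a_2) = (2, 2, 0)

v_3(2/7) = 0 (numerator and denominator both coprime to 3), so x ∈ ℤ_3^×. Compute digits iteratively via a_i = x_i mod 3, x_{i+1} = (x_i − a_i)/3, with x_0 = x:
  x_0 = 2/7;  a_0 = 2;  x_1 = (x_0 − 2)/3 = -4/7
  x_1 = -4/7;  a_1 = 2;  x_2 = (x_1 − 2)/3 = -6/7
  x_2 = -6/7;  a_2 = 0;  x_3 = (x_2 − 0)/3 = -2/7
Digits: (2, 2, 0).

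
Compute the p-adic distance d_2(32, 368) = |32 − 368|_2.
d_2(32, 368) = 1/16

Step 1 — x − y = 32 − 368 = -336. Step 2 — v_2(-336) = 4 (factor: -336 = −(2^4 · 21); the sign does not affect v_p). Step 3 — |x − y|_2 = 2^{-4} = 1/16.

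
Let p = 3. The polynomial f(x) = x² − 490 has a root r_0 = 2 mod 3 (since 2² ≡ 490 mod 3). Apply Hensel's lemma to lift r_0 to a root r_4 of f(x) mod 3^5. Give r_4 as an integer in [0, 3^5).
r_4 = 2 (mod 243)

Hensel's recurrence: r_{i+1} = r_i − f(r_i)·(f′(r_i))^{-1} mod 3^{i+2}, with f′(x) = 2x. Iterate:
  r_0 = 2 (mod 3)
  r_1 = 2 (mod 9)
  r_2 = 2 (mod 27)
  r_3 = 2 (mod 81)
  r_4 = 2 (mod 243)
Final: r_4 = 2, and one checks f(r_4) ≡ 0 mod 3^5.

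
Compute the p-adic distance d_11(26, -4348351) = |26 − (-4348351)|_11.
d_11(26, -4348351) = 1/161051

Step 1 — x − y = 26 − (-4348351) = 4348377. Step 2 — v_11(4348377) = 5 (factor: 4348377 = (11^5 · 27); the sign does not affect v_p). Step 3 — |x − y|_11 = 11^{-5} = 1/161051.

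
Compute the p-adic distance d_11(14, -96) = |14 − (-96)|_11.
d_11(14, -96) = 1/11

Step 1 — x − y = 14 − (-96) = 110. Step 2 — v_11(110) = 1 (factor: 110 = (11^1 · 10); the sign does not affect v_p). Step 3 — |x − y|_11 = 11^{-1} = 1/11.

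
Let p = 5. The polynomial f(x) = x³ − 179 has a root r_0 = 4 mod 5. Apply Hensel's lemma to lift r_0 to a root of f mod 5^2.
r_1 = 9 (mod 25)

Hensel: r_{i+1} = r_i − f(r_i)/f′(r_i) mod 5^{i+2}, where f′(x) = 3x². Iterate:
  r_0 = 4 (mod 5)
  r_1 = 9 (mod 25)
Final: r = 9 with f(r) ≡ 0 mod 5^2.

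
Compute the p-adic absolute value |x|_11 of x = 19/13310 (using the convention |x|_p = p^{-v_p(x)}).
|19/13310|_11 = 1331

Step 1 — compute v_11(x) by factoring powers of 11 out of the numerator and denominator: v_11(19/13310) = -3. Step 2 — apply |x|_p = p^{-v_p(x)} = 11^{3} = 1331.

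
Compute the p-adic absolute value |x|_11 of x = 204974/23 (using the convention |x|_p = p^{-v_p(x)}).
|204974/23|_11 = 1/14641

Step 1 — compute v_11(x) by factoring powers of 11 out of the numerator and denominator: v_11(204974/23) = 4. Step 2 — apply |x|_p = p^{-v_p(x)} = 11^{-4} = 1/14641.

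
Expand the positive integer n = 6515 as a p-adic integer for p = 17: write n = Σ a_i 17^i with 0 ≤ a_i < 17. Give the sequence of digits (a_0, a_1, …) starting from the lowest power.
(a_0, a_1, …) = (4, 9, 5, 1)

Repeated division by 17 gives the digits low-to-high: 6515 = 4 + 9·17^1 + 5·17^2 + 1·17^3. Digit sequence: (4, 9, 5, 1).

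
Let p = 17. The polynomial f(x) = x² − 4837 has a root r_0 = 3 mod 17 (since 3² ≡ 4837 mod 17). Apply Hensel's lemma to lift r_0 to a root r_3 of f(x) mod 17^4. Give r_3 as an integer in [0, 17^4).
r_3 = 49745 (mod 83521)

Hensel's recurrence: r_{i+1} = r_i − f(r_i)·(f′(r_i))^{-1} mod 17^{i+2}, with f′(x) = 2x. Iterate:
  r_0 = 3 (mod 17)
  r_1 = 37 (mod 289)
  r_2 = 615 (mod 4913)
  r_3 = 49745 (mod 83521)
Final: r_3 = 49745, and one checks f(r_3) ≡ 0 mod 17^4.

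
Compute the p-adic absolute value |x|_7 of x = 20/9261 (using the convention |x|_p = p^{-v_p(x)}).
|20/9261|_7 = 343

Step 1 — compute v_7(x) by factoring powers of 7 out of the numerator and denominator: v_7(20/9261) = -3. Step 2 — apply |x|_p = p^{-v_p(x)} = 7^{3} = 343.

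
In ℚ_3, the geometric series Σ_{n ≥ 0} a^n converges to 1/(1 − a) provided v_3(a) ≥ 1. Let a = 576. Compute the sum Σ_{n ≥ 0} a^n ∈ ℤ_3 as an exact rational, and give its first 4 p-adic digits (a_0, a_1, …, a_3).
Σ a^n = 1/(1 − a) = -1/575;  first 4 digits = (1, 0, 1, 0)

v_3(a) = 2 ≥ 1, so the series converges in ℤ_3 to 1/(1 − a) = 1/(1 − 576) = -1/575. Expand this rational in ℤ_3: compute digits iteratively via d_i = x_i mod 3, x_{i+1} = (x_i − d_i)/3. The first 4 digits are (1, 0, 1, 0).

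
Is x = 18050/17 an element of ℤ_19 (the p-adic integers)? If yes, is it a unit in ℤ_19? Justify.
x ∈ ℤ_19 but not a unit; v_19(x) = 2 > 0

ℤ_19 = {x ∈ ℚ_19 : v_19(x) ≥ 0} and ℤ_19^× = {x ∈ ℤ_19 : v_19(x) = 0}. Here v_19(18050/17) = v_19(num) − v_19(den) = 2; compare against these criteria.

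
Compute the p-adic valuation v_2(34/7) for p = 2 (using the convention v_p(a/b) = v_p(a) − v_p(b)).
v_2(34/7) = 1

Factor powers of 2 from the numerator and denominator of the reduced fraction: 34 = 2^1 · 17 and 7 = 2^0 · 7. Apply v_p(a/b) = v_p(a) − v_p(b): v_2(34/7) = 1 − 0 = 1.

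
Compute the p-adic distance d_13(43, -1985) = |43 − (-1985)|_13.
d_13(43, -1985) = 1/169

Step 1 — x − y = 43 − (-1985) = 2028. Step 2 — v_13(2028) = 2 (factor: 2028 = (13^2 · 12); the sign does not affect v_p). Step 3 — |x − y|_13 = 13^{-2} = 1/169.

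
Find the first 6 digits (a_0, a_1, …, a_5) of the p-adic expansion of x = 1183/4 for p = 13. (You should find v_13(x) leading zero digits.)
(a_0, …, a_5) = (0, 0, 5, 3, 3, 3)

v_13(1183/4) = 2, so a_0 = ... = a_1 = 0. Factor out: x = 13^2 · u with u = 7/4 a unit in ℤ_13. Expand u iteratively via a_{v+i} = u_i mod 13, u_{i+1} = (u_i − a_{v+i})/13:
  u_0 = 7/4;  a_2 = 5;  u_1 = (u_0 − 5)/13 = -1/4
  u_1 = -1/4;  a_3 = 3;  u_2 = (u_1 − 3)/13 = -1/4
  u_2 = -1/4;  a_4 = 3;  u_3 = (u_2 − 3)/13 = -1/4
  u_3 = -1/4;  a_5 = 3;  u_4 = (u_3 − 3)/13 = -1/4
Digits: (0, 0, 5, 3, 3, 3).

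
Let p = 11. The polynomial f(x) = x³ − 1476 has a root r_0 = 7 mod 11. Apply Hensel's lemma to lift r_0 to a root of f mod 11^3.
r_2 = 260 (mod 1331)

Hensel: r_{i+1} = r_i − f(r_i)/f′(r_i) mod 11^{i+2}, where f′(x) = 3x². Iterate:
  r_0 = 7 (mod 11)
  r_1 = 18 (mod 121)
  r_2 = 260 (mod 1331)
Final: r = 260 with f(r) ≡ 0 mod 11^3.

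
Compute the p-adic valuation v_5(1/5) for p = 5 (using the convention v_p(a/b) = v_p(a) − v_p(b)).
v_5(1/5) = -1

Factor powers of 5 from the numerator and denominator of the reduced fraction: 1 = 5^0 · 1 and 5 = 5^1 · 1. Apply v_p(a/b) = v_p(a) − v_p(b): v_5(1/5) = 0 − 1 = -1.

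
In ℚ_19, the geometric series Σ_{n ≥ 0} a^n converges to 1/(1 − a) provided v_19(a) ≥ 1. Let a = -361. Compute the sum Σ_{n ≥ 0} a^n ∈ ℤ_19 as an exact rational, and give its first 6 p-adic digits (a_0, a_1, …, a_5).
Σ a^n = 1/(1 − a) = 1/362;  first 6 digits = (1, 0, 18, 18, 0, 0)

v_19(a) = 2 ≥ 1, so the series converges in ℤ_19 to 1/(1 − a) = 1/(1 − (-361)) = 1/362. Expand this rational in ℤ_19: compute digits iteratively via d_i = x_i mod 19, x_{i+1} = (x_i − d_i)/19. The first 6 digits are (1, 0, 18, 18, 0, 0).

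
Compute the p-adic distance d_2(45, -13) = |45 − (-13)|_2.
d_2(45, -13) = 1/2

Step 1 — x − y = 45 − (-13) = 58. Step 2 — v_2(58) = 1 (factor: 58 = (2^1 · 29); the sign does not affect v_p). Step 3 — |x − y|_2 = 2^{-1} = 1/2.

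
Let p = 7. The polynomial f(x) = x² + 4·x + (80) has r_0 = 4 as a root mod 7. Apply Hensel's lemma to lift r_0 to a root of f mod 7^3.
r_2 = 305 (mod 343)

Hensel: r_{i+1} = r_i − f(r_i)·(f′(r_i))^{-1} mod 7^{i+2}, f′(x) = 2x + 4. Iterate:
  r_0 = 4 (mod 7)
  r_1 = 11 (mod 49)
  r_2 = 305 (mod 343)
Final: r = 305 satisfies f(r) ≡ 0 mod 7^3.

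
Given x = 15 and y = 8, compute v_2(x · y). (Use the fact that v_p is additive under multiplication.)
v_2(120) = 3

v_p(x) = 0 (factor: 15 = 2^0 · 15); v_p(y) = 3 (factor: 8 = 2^3 · 1). Additivity: v_p(xy) = v_p(x) + v_p(y) = 0 + 3 = 3. (Direct check: xy = 120 = 2^3 · (15).)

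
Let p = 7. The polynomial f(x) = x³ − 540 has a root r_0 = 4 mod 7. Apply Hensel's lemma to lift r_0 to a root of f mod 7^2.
r_1 = 18 (mod 49)

Hensel: r_{i+1} = r_i − f(r_i)/f′(r_i) mod 7^{i+2}, where f′(x) = 3x². Iterate:
  r_0 = 4 (mod 7)
  r_1 = 18 (mod 49)
Final: r = 18 with f(r) ≡ 0 mod 7^2.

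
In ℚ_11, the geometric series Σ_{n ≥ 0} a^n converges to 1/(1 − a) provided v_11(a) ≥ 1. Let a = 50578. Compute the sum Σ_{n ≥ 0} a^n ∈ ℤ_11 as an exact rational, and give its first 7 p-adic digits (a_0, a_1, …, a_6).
Σ a^n = 1/(1 − a) = -1/50577;  first 7 digits = (1, 0, 0, 5, 3, 0, 3)

v_11(a) = 3 ≥ 1, so the series converges in ℤ_11 to 1/(1 − a) = 1/(1 − 50578) = -1/50577. Expand this rational in ℤ_11: compute digits iteratively via d_i = x_i mod 11, x_{i+1} = (x_i − d_i)/11. The first 7 digits are (1, 0, 0, 5, 3, 0, 3).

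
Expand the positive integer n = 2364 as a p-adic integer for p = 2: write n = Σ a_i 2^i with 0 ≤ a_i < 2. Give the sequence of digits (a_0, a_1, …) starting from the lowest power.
(a_0, a_1, …) = (0, 0, 1, 1, 1, 1, 0, 0, 1, 0, 0, 1)

Repeated division by 2 gives the digits low-to-high: 2364 = 1·2^2 + 1·2^3 + 1·2^4 + 1·2^5 + 1·2^8 + 1·2^11. Digit sequence: (0, 0, 1, 1, 1, 1, 0, 0, 1, 0, 0, 1).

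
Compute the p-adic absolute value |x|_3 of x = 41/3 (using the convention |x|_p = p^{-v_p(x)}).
|41/3|_3 = 3

Step 1 — compute v_3(x) by factoring powers of 3 out of the numerator and denominator: v_3(41/3) = -1. Step 2 — apply |x|_p = p^{-v_p(x)} = 3^{1} = 3.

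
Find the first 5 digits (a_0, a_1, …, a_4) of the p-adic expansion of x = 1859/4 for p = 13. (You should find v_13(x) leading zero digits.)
(a_0, …, a_4) = (0, 0, 6, 3, 3)

v_13(1859/4) = 2, so a_0 = ... = a_1 = 0. Factor out: x = 13^2 · u with u = 11/4 a unit in ℤ_13. Expand u iteratively via a_{v+i} = u_i mod 13, u_{i+1} = (u_i − a_{v+i})/13:
  u_0 = 11/4;  a_2 = 6;  u_1 = (u_0 − 6)/13 = -1/4
  u_1 = -1/4;  a_3 = 3;  u_2 = (u_1 − 3)/13 = -1/4
  u_2 = -1/4;  a_4 = 3;  u_3 = (u_2 − 3)/13 = -1/4
Digits: (0, 0, 6, 3, 3).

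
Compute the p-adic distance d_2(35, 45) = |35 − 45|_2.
d_2(35, 45) = 1/2

Step 1 — x − y = 35 − 45 = -10. Step 2 — v_2(-10) = 1 (factor: -10 = −(2^1 · 5); the sign does not affect v_p). Step 3 — |x − y|_2 = 2^{-1} = 1/2.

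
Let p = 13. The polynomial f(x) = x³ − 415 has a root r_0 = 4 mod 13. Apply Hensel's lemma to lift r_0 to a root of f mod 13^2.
r_1 = 43 (mod 169)

Hensel: r_{i+1} = r_i − f(r_i)/f′(r_i) mod 13^{i+2}, where f′(x) = 3x². Iterate:
  r_0 = 4 (mod 13)
  r_1 = 43 (mod 169)
Final: r = 43 with f(r) ≡ 0 mod 13^2.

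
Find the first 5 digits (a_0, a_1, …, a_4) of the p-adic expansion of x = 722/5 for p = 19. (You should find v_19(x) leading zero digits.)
(a_0, …, a_4) = (0, 0, 8, 11, 7)

v_19(722/5) = 2, so a_0 = ... = a_1 = 0. Factor out: x = 19^2 · u with u = 2/5 a unit in ℤ_19. Expand u iteratively via a_{v+i} = u_i mod 19, u_{i+1} = (u_i − a_{v+i})/19:
  u_0 = 2/5;  a_2 = 8;  u_1 = (u_0 − 8)/19 = -2/5
  u_1 = -2/5;  a_3 = 11;  u_2 = (u_1 − 11)/19 = -3/5
  u_2 = -3/5;  a_4 = 7;  u_3 = (u_2 − 7)/19 = -2/5
Digits: (0, 0, 8, 11, 7).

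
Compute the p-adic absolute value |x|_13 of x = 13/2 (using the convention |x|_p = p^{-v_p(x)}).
|13/2|_13 = 1/13

Step 1 — compute v_13(x) by factoring powers of 13 out of the numerator and denominator: v_13(13/2) = 1. Step 2 — apply |x|_p = p^{-v_p(x)} = 13^{-1} = 1/13.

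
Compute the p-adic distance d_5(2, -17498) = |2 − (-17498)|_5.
d_5(2, -17498) = 1/625

Step 1 — x − y = 2 − (-17498) = 17500. Step 2 — v_5(17500) = 4 (factor: 17500 = (5^4 · 28); the sign does not affect v_p). Step 3 — |x − y|_5 = 5^{-4} = 1/625.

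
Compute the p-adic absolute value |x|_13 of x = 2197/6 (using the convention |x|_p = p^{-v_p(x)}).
|2197/6|_13 = 1/2197

Step 1 — compute v_13(x) by factoring powers of 13 out of the numerator and denominator: v_13(2197/6) = 3. Step 2 — apply |x|_p = p^{-v_p(x)} = 13^{-3} = 1/2197.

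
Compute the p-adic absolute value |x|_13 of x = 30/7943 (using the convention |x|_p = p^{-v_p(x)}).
|30/7943|_13 = 169

Step 1 — compute v_13(x) by factoring powers of 13 out of the numerator and denominator: v_13(30/7943) = -2. Step 2 — apply |x|_p = p^{-v_p(x)} = 13^{2} = 169.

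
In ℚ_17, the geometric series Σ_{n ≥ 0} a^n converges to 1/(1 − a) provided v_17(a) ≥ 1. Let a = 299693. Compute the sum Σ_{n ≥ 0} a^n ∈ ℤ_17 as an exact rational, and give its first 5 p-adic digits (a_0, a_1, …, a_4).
Σ a^n = 1/(1 − a) = -1/299692;  first 5 digits = (1, 0, 0, 10, 3)

v_17(a) = 3 ≥ 1, so the series converges in ℤ_17 to 1/(1 − a) = 1/(1 − 299693) = -1/299692. Expand this rational in ℤ_17: compute digits iteratively via d_i = x_i mod 17, x_{i+1} = (x_i − d_i)/17. The first 5 digits are (1, 0, 0, 10, 3).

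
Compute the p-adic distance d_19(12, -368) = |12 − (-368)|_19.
d_19(12, -368) = 1/19

Step 1 — x − y = 12 − (-368) = 380. Step 2 — v_19(380) = 1 (factor: 380 = (19^1 · 20); the sign does not affect v_p). Step 3 — |x − y|_19 = 19^{-1} = 1/19.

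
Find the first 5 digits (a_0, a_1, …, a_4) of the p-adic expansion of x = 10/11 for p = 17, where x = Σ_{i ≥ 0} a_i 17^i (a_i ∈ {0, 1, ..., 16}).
(a_0, …, a_4) = (4, 6, 12, 7, 15)

v_17(10/11) = 0 (numerator and denominator both coprime to 17), so x ∈ ℤ_17^×. Compute digits iteratively via a_i = x_i mod 17, x_{i+1} = (x_i − a_i)/17, with x_0 = x:
  x_0 = 10/11;  a_0 = 4;  x_1 = (x_0 − 4)/17 = -2/11
  x_1 = -2/11;  a_1 = 6;  x_2 = (x_1 − 6)/17 = -4/11
  x_2 = -4/11;  a_2 = 12;  x_3 = (x_2 − 12)/17 = -8/11
  x_3 = -8/11;  a_3 = 7;  x_4 = (x_3 − 7)/17 = -5/11
  x_4 = -5/11;  a_4 = 15;  x_5 = (x_4 − 15)/17 = -10/11
Digits: (4, 6, 12, 7, 15).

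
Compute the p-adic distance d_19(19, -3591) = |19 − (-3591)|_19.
d_19(19, -3591) = 1/361

Step 1 — x − y = 19 − (-3591) = 3610. Step 2 — v_19(3610) = 2 (factor: 3610 = (19^2 · 10); the sign does not affect v_p). Step 3 — |x − y|_19 = 19^{-2} = 1/361.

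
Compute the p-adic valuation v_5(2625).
v_5(2625) = 3

v_5(n) is the largest exponent k such that 5^k divides n. Factor out: 2625 = 5^3 · 21. (Sign doesn't affect v_p.) So v_5(2625) = 3.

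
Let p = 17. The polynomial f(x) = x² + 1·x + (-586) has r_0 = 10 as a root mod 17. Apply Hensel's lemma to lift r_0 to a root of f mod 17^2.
r_1 = 129 (mod 289)

Hensel: r_{i+1} = r_i − f(r_i)·(f′(r_i))^{-1} mod 17^{i+2}, f′(x) = 2x + 1. Iterate:
  r_0 = 10 (mod 17)
  r_1 = 129 (mod 289)
Final: r = 129 satisfies f(r) ≡ 0 mod 17^2.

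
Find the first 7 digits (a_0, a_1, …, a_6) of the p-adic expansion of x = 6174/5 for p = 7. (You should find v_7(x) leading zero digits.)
(a_0, …, a_6) = (0, 0, 0, 5, 4, 5, 2)

v_7(6174/5) = 3, so a_0 = ... = a_2 = 0. Factor out: x = 7^3 · u with u = 18/5 a unit in ℤ_7. Expand u iteratively via a_{v+i} = u_i mod 7, u_{i+1} = (u_i − a_{v+i})/7:
  u_0 = 18/5;  a_3 = 5;  u_1 = (u_0 − 5)/7 = -1/5
  u_1 = -1/5;  a_4 = 4;  u_2 = (u_1 − 4)/7 = -3/5
  u_2 = -3/5;  a_5 = 5;  u_3 = (u_2 − 5)/7 = -4/5
  u_3 = -4/5;  a_6 = 2;  u_4 = (u_3 − 2)/7 = -2/5
Digits: (0, 0, 0, 5, 4, 5, 2).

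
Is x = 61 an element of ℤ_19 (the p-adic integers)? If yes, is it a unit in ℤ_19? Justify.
x ∈ ℤ_19^× (unit); v_19(x) = 0

ℤ_19 = {x ∈ ℚ_19 : v_19(x) ≥ 0} and ℤ_19^× = {x ∈ ℤ_19 : v_19(x) = 0}. Here v_19(61) = v_19(num) − v_19(den) = 0; compare against these criteria.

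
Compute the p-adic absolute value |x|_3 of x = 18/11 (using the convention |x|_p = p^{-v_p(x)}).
|18/11|_3 = 1/9

Step 1 — compute v_3(x) by factoring powers of 3 out of the numerator and denominator: v_3(18/11) = 2. Step 2 — apply |x|_p = p^{-v_p(x)} = 3^{-2} = 1/9.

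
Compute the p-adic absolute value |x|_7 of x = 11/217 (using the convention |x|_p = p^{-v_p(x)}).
|11/217|_7 = 7

Step 1 — compute v_7(x) by factoring powers of 7 out of the numerator and denominator: v_7(11/217) = -1. Step 2 — apply |x|_p = p^{-v_p(x)} = 7^{1} = 7.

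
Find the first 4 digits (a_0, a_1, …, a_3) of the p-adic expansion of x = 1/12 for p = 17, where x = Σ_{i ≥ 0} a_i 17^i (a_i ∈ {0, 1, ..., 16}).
(a_0, …, a_3) = (10, 15, 9, 15)

v_17(1/12) = 0 (numerator and denominator both coprime to 17), so x ∈ ℤ_17^×. Compute digits iteratively via a_i = x_i mod 17, x_{i+1} = (x_i − a_i)/17, with x_0 = x:
  x_0 = 1/12;  a_0 = 10;  x_1 = (x_0 − 10)/17 = -7/12
  x_1 = -7/12;  a_1 = 15;  x_2 = (x_1 − 15)/17 = -11/12
  x_2 = -11/12;  a_2 = 9;  x_3 = (x_2 − 9)/17 = -7/12
  x_3 = -7/12;  a_3 = 15;  x_4 = (x_3 − 15)/17 = -11/12
Digits: (10, 15, 9, 15).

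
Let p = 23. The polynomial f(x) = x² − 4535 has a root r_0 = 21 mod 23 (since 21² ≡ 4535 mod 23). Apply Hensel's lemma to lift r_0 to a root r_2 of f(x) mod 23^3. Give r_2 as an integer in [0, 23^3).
r_2 = 3494 (mod 12167)

Hensel's recurrence: r_{i+1} = r_i − f(r_i)·(f′(r_i))^{-1} mod 23^{i+2}, with f′(x) = 2x. Iterate:
  r_0 = 21 (mod 23)
  r_1 = 320 (mod 529)
  r_2 = 3494 (mod 12167)
Final: r_2 = 3494, and one checks f(r_2) ≡ 0 mod 23^3.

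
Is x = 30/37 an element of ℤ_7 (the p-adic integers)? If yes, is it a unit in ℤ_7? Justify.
x ∈ ℤ_7^× (unit); v_7(x) = 0

ℤ_7 = {x ∈ ℚ_7 : v_7(x) ≥ 0} and ℤ_7^× = {x ∈ ℤ_7 : v_7(x) = 0}. Here v_7(30/37) = v_7(num) − v_7(den) = 0; compare against these criteria.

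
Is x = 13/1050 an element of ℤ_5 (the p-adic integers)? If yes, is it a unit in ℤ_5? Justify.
x ∉ ℤ_5 (v_5(x) = -2 < 0)

ℤ_5 = {x ∈ ℚ_5 : v_5(x) ≥ 0} and ℤ_5^× = {x ∈ ℤ_5 : v_5(x) = 0}. Here v_5(13/1050) = v_5(num) − v_5(den) = -2; compare against these criteria.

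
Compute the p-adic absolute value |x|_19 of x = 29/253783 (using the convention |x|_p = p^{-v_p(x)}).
|29/253783|_19 = 6859

Step 1 — compute v_19(x) by factoring powers of 19 out of the numerator and denominator: v_19(29/253783) = -3. Step 2 — apply |x|_p = p^{-v_p(x)} = 19^{3} = 6859.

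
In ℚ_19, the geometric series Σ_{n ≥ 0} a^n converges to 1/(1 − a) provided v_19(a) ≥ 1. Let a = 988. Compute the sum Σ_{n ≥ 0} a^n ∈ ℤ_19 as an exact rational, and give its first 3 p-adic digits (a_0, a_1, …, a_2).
Σ a^n = 1/(1 − a) = -1/987;  first 3 digits = (1, 14, 8)

v_19(a) = 1 ≥ 1, so the series converges in ℤ_19 to 1/(1 − a) = 1/(1 − 988) = -1/987. Expand this rational in ℤ_19: compute digits iteratively via d_i = x_i mod 19, x_{i+1} = (x_i − d_i)/19. The first 3 digits are (1, 14, 8).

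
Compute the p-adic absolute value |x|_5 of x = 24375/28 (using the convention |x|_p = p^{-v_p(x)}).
|24375/28|_5 = 1/625

Step 1 — compute v_5(x) by factoring powers of 5 out of the numerator and denominator: v_5(24375/28) = 4. Step 2 — apply |x|_p = p^{-v_p(x)} = 5^{-4} = 1/625.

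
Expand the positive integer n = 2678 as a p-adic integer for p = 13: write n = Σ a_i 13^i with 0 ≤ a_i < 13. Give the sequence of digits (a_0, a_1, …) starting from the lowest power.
(a_0, a_1, …) = (0, 11, 2, 1)

Repeated division by 13 gives the digits low-to-high: 2678 = 11·13^1 + 2·13^2 + 1·13^3. Digit sequence: (0, 11, 2, 1).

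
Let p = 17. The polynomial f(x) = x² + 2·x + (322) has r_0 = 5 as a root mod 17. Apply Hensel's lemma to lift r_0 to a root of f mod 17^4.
r_3 = 27358 (mod 83521)

Hensel: r_{i+1} = r_i − f(r_i)·(f′(r_i))^{-1} mod 17^{i+2}, f′(x) = 2x + 2. Iterate:
  r_0 = 5 (mod 17)
  r_1 = 192 (mod 289)
  r_2 = 2793 (mod 4913)
  r_3 = 27358 (mod 83521)
Final: r = 27358 satisfies f(r) ≡ 0 mod 17^4.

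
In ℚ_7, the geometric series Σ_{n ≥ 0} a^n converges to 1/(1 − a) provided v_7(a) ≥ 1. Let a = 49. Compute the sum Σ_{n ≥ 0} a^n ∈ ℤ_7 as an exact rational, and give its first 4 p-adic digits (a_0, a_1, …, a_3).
Σ a^n = 1/(1 − a) = -1/48;  first 4 digits = (1, 0, 1, 0)

v_7(a) = 2 ≥ 1, so the series converges in ℤ_7 to 1/(1 − a) = 1/(1 − 49) = -1/48. Expand this rational in ℤ_7: compute digits iteratively via d_i = x_i mod 7, x_{i+1} = (x_i − d_i)/7. The first 4 digits are (1, 0, 1, 0).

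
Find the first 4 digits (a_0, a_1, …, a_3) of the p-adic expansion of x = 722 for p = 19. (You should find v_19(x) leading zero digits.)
(a_0, …, a_3) = (0, 0, 2, 0)

v_19(722) = 2, so a_0 = ... = a_1 = 0. Factor out: x = 19^2 · u with u = 2 a unit in ℤ_19. Expand u iteratively via a_{v+i} = u_i mod 19, u_{i+1} = (u_i − a_{v+i})/19:
  u_0 = 2;  a_2 = 2;  u_1 = (u_0 − 2)/19 = 0
  u_1 = 0;  a_3 = 0;  u_2 = (u_1 − 0)/19 = 0
Digits: (0, 0, 2, 0).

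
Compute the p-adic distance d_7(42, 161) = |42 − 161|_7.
d_7(42, 161) = 1/7

Step 1 — x − y = 42 − 161 = -119. Step 2 — v_7(-119) = 1 (factor: -119 = −(7^1 · 17); the sign does not affect v_p). Step 3 — |x − y|_7 = 7^{-1} = 1/7.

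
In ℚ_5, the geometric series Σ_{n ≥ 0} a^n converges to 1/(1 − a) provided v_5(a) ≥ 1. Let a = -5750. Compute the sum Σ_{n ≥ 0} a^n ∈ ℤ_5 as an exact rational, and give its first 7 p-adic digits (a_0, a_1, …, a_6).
Σ a^n = 1/(1 − a) = 1/5751;  first 7 digits = (1, 0, 0, 4, 0, 3, 0)

v_5(a) = 3 ≥ 1, so the series converges in ℤ_5 to 1/(1 − a) = 1/(1 − (-5750)) = 1/5751. Expand this rational in ℤ_5: compute digits iteratively via d_i = x_i mod 5, x_{i+1} = (x_i − d_i)/5. The first 7 digits are (1, 0, 0, 4, 0, 3, 0).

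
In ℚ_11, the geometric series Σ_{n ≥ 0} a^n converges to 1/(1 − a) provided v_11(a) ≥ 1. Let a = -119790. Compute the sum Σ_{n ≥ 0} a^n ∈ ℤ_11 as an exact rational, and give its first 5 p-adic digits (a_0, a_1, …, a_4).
Σ a^n = 1/(1 − a) = 1/119791;  first 5 digits = (1, 0, 0, 9, 2)

v_11(a) = 3 ≥ 1, so the series converges in ℤ_11 to 1/(1 − a) = 1/(1 − (-119790)) = 1/119791. Expand this rational in ℤ_11: compute digits iteratively via d_i = x_i mod 11, x_{i+1} = (x_i − d_i)/11. The first 5 digits are (1, 0, 0, 9, 2).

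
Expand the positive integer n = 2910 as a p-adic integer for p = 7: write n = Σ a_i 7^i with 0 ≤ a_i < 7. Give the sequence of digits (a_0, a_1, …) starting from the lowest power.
(a_0, a_1, …) = (5, 2, 3, 1, 1)

Repeated division by 7 gives the digits low-to-high: 2910 = 5 + 2·7^1 + 3·7^2 + 1·7^3 + 1·7^4. Digit sequence: (5, 2, 3, 1, 1).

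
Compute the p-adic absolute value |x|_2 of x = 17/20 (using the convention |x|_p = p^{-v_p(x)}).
|17/20|_2 = 4

Step 1 — compute v_2(x) by factoring powers of 2 out of the numerator and denominator: v_2(17/20) = -2. Step 2 — apply |x|_p = p^{-v_p(x)} = 2^{2} = 4.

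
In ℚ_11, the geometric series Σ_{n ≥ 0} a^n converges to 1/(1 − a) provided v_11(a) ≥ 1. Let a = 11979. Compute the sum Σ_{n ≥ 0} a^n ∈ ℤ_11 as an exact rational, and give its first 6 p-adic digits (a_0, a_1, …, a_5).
Σ a^n = 1/(1 − a) = -1/11978;  first 6 digits = (1, 0, 0, 9, 0, 0)

v_11(a) = 3 ≥ 1, so the series converges in ℤ_11 to 1/(1 − a) = 1/(1 − 11979) = -1/11978. Expand this rational in ℤ_11: compute digits iteratively via d_i = x_i mod 11, x_{i+1} = (x_i − d_i)/11. The first 6 digits are (1, 0, 0, 9, 0, 0).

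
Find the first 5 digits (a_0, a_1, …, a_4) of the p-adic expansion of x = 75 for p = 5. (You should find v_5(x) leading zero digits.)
(a_0, …, a_4) = (0, 0, 3, 0, 0)

v_5(75) = 2, so a_0 = ... = a_1 = 0. Factor out: x = 5^2 · u with u = 3 a unit in ℤ_5. Expand u iteratively via a_{v+i} = u_i mod 5, u_{i+1} = (u_i − a_{v+i})/5:
  u_0 = 3;  a_2 = 3;  u_1 = (u_0 − 3)/5 = 0
  u_1 = 0;  a_3 = 0;  u_2 = (u_1 − 0)/5 = 0
  u_2 = 0;  a_4 = 0;  u_3 = (u_2 − 0)/5 = 0
Digits: (0, 0, 3, 0, 0).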